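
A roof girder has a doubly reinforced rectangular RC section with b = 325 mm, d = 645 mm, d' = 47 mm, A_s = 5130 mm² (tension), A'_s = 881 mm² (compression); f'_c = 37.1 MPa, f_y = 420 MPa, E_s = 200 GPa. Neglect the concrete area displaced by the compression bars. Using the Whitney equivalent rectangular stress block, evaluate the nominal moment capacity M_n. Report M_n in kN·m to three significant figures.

M_n ≈ 1220 kN·m

Assume both tension and compression steel yield.
Net tension couple steel: A_s − A'_s = 4249 mm².
a = (A_s − A'_s) f_y / (0.85 f'_c b) = 1784580/(0.85 × 37.1 × 325) = 174.12 mm.
c = a/β₁ = 174.12/0.785 = 221.81 mm; ε'_s = 0.003(c − d')/c = 0.0024 ≥ f_y/E_s = 0.0021, so compression steel does yield.
M_n = (A_s − A'_s) f_y (d − a/2) + A'_s f_y (d − d') = [1784580 × (645 − 87.06) + 370020 × (645 − 47)] × 10⁻⁶ = 995.69 + 221.27 = 1216.96 kN·m.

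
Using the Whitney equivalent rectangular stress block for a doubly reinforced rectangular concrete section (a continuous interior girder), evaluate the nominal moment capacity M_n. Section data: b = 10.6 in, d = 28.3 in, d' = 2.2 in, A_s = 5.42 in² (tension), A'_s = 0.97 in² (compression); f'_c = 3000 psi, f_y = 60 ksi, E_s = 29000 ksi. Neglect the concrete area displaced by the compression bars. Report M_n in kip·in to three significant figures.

Assume both steels yield.
a = (A_s − A'_s) f_y/(0.85 f'_c b) = (5.42 − 0.97) × 60/(0.85 × 3 × 10.6) = 9.878 in.
c = a/β₁ = 9.878/0.85 = 11.621 in; ε'_s = 0.003(c − d')/c = 0.0024 ≥ ε_y = 0.0021, so the compression steel yields.
M_n = (A_s − A'_s) f_y (d − a/2) + A'_s f_y (d − d') = 267 × (28.3 − 4.939) + 58.2 × (28.3 − 2.2) = 6237.4 + 1519.0 = 7756.4 kip·in.

M_n ≈ 7760 kip·in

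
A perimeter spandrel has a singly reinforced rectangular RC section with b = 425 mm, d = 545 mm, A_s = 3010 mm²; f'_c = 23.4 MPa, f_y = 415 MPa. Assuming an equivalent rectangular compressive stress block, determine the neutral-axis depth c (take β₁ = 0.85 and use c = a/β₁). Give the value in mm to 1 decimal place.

T = A_s f_y = 3010 × 415 = 1249150 N = 1249.15 kN.
Setting C = 0.85 f'_c a b equal to T: a = 1249150/(0.85 × 23.4 × 425) = 147.772 mm.
With β₁ = 0.85, c = a/β₁ = 147.772/0.85 = 173.8 mm.

c ≈ 173.8 mm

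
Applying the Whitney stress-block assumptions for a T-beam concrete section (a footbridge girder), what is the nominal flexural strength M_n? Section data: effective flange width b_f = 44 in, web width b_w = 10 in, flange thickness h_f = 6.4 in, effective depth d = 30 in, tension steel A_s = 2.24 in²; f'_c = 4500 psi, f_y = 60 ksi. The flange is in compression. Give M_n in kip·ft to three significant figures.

Tension: T = A_s f_y = 2.24 × 60 = 134.4 kips.
Try a within the flange: a = T/(0.85 f'_c b_f) = 134.4/(0.85 × 4.5 × 44) = 0.799 in.
Since a = 0.799 ≤ h_f = 6.4 in, the stress block lies entirely in the flange; analyse as a rectangular beam of width b_f.
M_n = T(d − a/2) = 134.4 × (30 − 0.3995) = 3978.3 kip·in.
M_n = 3978.3/12 = 331.53 kip·ft.

M_n ≈ 332 kip·ft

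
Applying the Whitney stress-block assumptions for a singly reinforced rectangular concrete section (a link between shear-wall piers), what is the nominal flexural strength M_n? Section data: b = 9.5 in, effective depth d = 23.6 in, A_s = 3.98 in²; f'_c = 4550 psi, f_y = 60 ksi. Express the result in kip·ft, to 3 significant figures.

T = A_s f_y = 3.98 × 60 = 238.8 kips.
a = T/(0.85 f'_c b) = 238.8/(0.85 × 4.55 × 9.5) = 6.500 in.
M_n = T(d − a/2) = 238.8 × (23.6 − 3.25) = 4859.6 kip·in = 4859.6/12 = 404.97 kip·ft.

M_n ≈ 405 kip·ft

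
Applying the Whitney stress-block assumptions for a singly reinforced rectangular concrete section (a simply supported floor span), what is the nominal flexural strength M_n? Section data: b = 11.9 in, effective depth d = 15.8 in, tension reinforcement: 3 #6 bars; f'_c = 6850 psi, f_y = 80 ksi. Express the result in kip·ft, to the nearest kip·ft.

M_n ≈ 132 kip·ft

A_s = 3 × 0.44 = 1.32 in².
T = A_s f_y = 1.32 × 80 = 105.6 kips.
a = T/(0.85 f'_c b) = 105.6/(0.85 × 6.85 × 11.9) = 1.524 in.
M_n = T(d − a/2) = 105.6 × (15.8 − 0.762) = 1588.0 kip·in = 1588.0/12 = 132.33 kip·ft.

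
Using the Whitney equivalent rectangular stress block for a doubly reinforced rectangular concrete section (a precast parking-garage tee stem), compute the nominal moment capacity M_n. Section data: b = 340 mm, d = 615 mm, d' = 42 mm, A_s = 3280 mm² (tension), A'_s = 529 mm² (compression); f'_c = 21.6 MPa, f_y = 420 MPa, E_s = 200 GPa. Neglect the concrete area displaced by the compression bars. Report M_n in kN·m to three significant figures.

Assume both tension and compression steel yield.
Net tension couple steel: A_s − A'_s = 2751 mm².
a = (A_s − A'_s) f_y / (0.85 f'_c b) = 1155420/(0.85 × 21.6 × 340) = 185.09 mm.
c = a/β₁ = 185.09/0.85 = 217.75 mm; ε'_s = 0.003(c − d')/c = 0.0024 ≥ f_y/E_s = 0.0021, so compression steel does yield.
M_n = (A_s − A'_s) f_y (d − a/2) + A'_s f_y (d − d') = [1155420 × (615 − 92.545) + 222180 × (615 − 42)] × 10⁻⁶ = 603.65 + 127.31 = 730.96 kN·m.

M_n ≈ 731 kN·m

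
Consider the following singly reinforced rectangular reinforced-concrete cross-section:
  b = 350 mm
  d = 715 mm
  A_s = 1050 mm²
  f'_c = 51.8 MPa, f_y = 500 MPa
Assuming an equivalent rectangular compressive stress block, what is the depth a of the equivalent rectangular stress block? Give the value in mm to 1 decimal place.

a ≈ 34.1 mm

T = A_s f_y = 1050 × 500 = 525000 N = 525 kN.
Setting C = 0.85 f'_c a b equal to T: a = 525000/(0.85 × 51.8 × 350) = 34.1 mm.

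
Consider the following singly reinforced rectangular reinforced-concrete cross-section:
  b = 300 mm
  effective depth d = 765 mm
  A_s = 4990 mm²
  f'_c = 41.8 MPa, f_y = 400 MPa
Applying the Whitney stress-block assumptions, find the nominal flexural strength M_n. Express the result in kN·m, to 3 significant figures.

T = A_s f_y = 4990 × 400 = 1996000 N = 1996 kN.
From C = T: a = T/(0.85 f'_c b) = 1996000/(0.85 × 41.8 × 300) = 187.26 mm.
M_n = T(d − a/2) = 1996 kN × (765 − 93.63) mm = 1340.05 kN·m.

M_n ≈ 1340 kN·m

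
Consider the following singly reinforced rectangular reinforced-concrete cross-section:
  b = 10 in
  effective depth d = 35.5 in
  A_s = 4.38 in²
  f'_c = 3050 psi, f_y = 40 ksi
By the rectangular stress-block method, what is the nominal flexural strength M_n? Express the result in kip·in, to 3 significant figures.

T = A_s f_y = 4.38 × 40 = 175.2 kips.
a = T/(0.85 f'_c b) = 175.2/(0.85 × 3.05 × 10) = 6.758 in.
M_n = T(d − a/2) = 175.2 × (35.5 − 3.379) = 5627.6 kip·in.

M_n ≈ 5630 kip·in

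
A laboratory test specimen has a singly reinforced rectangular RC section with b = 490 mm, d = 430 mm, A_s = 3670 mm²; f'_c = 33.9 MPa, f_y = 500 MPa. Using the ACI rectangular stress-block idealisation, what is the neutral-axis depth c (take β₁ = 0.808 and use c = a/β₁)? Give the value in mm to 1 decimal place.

c ≈ 160.8 mm

T = A_s f_y = 3670 × 500 = 1835000 N = 1835 kN.
Setting C = 0.85 f'_c a b equal to T: a = 1835000/(0.85 × 33.9 × 490) = 129.963 mm.
With β₁ = 0.808, c = a/β₁ = 129.963/0.808 = 160.8 mm.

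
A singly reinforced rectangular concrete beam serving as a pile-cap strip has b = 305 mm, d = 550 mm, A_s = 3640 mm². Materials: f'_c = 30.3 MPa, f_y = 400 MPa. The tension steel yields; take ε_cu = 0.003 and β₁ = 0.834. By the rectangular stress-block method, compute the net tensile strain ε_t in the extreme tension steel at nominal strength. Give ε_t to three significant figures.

ε_t ≈ 0.00442

a = A_s f_y/(0.85 f'_c b) = 185.35 mm.
β₁ = 0.834, so c = a/β₁ = 185.35/0.834 = 222.24 mm.
From the linear strain diagram with ε_cu = 0.003: ε_t = 0.003 (d − c)/c = 0.003 × (550 − 222.24)/222.24 = 0.00442.
ε_t is between 0.004 and 0.005 — transition zone.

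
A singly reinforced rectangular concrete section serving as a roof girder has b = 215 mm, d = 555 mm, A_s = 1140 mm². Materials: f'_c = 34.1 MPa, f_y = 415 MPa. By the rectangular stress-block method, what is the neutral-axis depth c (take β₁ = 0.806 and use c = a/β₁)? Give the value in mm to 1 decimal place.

T = A_s f_y = 1140 × 415 = 473100 N = 473.1 kN.
Setting C = 0.85 f'_c a b equal to T: a = 473100/(0.85 × 34.1 × 215) = 75.917 mm.
With β₁ = 0.806, c = a/β₁ = 75.917/0.806 = 94.2 mm.

c ≈ 94.2 mm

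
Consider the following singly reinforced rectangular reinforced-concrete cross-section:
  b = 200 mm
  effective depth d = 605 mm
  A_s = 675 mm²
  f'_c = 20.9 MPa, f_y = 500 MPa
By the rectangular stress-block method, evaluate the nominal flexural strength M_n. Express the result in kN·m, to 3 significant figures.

M_n ≈ 188 kN·m

T = A_s f_y = 675 × 500 = 337500 N = 337.5 kN.
From C = T: a = T/(0.85 f'_c b) = 337500/(0.85 × 20.9 × 200) = 94.99 mm.
M_n = T(d − a/2) = 337.5 kN × (605 − 47.495) mm = 188.16 kN·m.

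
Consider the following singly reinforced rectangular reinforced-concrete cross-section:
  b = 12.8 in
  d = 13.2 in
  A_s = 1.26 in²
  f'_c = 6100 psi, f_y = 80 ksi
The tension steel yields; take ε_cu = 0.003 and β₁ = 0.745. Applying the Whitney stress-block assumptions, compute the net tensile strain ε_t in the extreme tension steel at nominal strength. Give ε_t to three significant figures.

ε_t ≈ 0.0164

a = A_s f_y/(0.85 f'_c b) = 1.519 in.
β₁ = 0.745, so c = a/β₁ = 1.519/0.745 = 2.039 in.
From the linear strain diagram with ε_cu = 0.003: ε_t = 0.003 (d − c)/c = 0.003 × (13.2 − 2.039)/2.039 = 0.0164.
Since ε_t ≥ 0.005, the section is tension-controlled.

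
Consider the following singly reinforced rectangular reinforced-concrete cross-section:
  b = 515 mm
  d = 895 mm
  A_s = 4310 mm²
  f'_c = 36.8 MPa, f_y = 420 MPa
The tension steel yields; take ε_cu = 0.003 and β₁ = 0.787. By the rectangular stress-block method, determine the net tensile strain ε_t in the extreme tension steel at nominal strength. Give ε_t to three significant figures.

ε_t ≈ 0.0158

a = A_s f_y/(0.85 f'_c b) = 112.37 mm.
β₁ = 0.787, so c = a/β₁ = 112.37/0.787 = 142.78 mm.
From the linear strain diagram with ε_cu = 0.003: ε_t = 0.003 (d − c)/c = 0.003 × (895 − 142.78)/142.78 = 0.0158.
Since ε_t ≥ 0.005, the section is tension-controlled.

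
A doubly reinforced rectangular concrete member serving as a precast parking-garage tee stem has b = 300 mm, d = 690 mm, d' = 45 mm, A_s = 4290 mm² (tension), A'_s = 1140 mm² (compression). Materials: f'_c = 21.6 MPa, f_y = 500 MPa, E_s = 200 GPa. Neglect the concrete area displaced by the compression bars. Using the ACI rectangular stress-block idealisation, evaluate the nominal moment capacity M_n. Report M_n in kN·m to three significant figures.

M_n ≈ 1230 kN·m

Assume both tension and compression steel yield.
Net tension couple steel: A_s − A'_s = 3150 mm².
a = (A_s − A'_s) f_y / (0.85 f'_c b) = 1575000/(0.85 × 21.6 × 300) = 285.95 mm.
c = a/β₁ = 285.95/0.85 = 336.41 mm; ε'_s = 0.003(c − d')/c = 0.0026 ≥ f_y/E_s = 0.0025, so compression steel does yield.
M_n = (A_s − A'_s) f_y (d − a/2) + A'_s f_y (d − d') = [1575000 × (690 − 142.975) + 570000 × (690 − 45)] × 10⁻⁶ = 861.56 + 367.65 = 1229.21 kN·m.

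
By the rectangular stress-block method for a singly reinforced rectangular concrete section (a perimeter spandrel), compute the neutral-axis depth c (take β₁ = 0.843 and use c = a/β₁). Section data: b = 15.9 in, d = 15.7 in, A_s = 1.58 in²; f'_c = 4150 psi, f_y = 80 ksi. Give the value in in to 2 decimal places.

c ≈ 2.67 in

T = A_s f_y = 1.58 × 80 = 126.4 kips.
a = T/(0.85 f'_c b) = 126.4/(0.85 × 4.15 × 15.9) = 2.2536 in.
With β₁ = 0.843, c = a/β₁ = 2.2536/0.843 = 2.67 in.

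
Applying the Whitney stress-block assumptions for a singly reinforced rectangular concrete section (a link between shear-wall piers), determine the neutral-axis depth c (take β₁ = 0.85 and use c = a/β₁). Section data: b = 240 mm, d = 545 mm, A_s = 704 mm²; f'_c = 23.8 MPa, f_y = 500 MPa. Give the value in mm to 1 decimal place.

c ≈ 85.3 mm

T = A_s f_y = 704 × 500 = 352000 N = 352 kN.
Setting C = 0.85 f'_c a b equal to T: a = 352000/(0.85 × 23.8 × 240) = 72.500 mm.
With β₁ = 0.85, c = a/β₁ = 72.500/0.85 = 85.3 mm.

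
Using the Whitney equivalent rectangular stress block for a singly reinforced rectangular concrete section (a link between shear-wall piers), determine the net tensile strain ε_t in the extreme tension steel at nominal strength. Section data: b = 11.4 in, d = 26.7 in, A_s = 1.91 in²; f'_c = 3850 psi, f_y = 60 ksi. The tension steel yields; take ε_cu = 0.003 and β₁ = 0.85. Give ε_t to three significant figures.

a = A_s f_y/(0.85 f'_c b) = 3.072 in.
β₁ = 0.85, so c = a/β₁ = 3.072/0.85 = 3.614 in.
From the linear strain diagram with ε_cu = 0.003: ε_t = 0.003 (d − c)/c = 0.003 × (26.7 − 3.614)/3.614 = 0.0192.
Since ε_t ≥ 0.005, the section is tension-controlled.

ε_t ≈ 0.0192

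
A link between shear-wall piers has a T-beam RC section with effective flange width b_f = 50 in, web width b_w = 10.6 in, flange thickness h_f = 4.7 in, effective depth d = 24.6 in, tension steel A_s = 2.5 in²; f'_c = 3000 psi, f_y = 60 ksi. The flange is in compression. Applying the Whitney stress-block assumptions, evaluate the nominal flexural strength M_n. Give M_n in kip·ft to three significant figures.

M_n ≈ 300 kip·ft

Tension: T = A_s f_y = 2.5 × 60 = 150 kips.
Try a within the flange: a = T/(0.85 f'_c b_f) = 150/(0.85 × 3 × 50) = 1.176 in.
Since a = 1.176 ≤ h_f = 4.7 in, the stress block lies entirely in the flange; analyse as a rectangular beam of width b_f.
M_n = T(d − a/2) = 150 × (24.6 − 0.588) = 3601.8 kip·in.
M_n = 3601.8/12 = 300.15 kip·ft.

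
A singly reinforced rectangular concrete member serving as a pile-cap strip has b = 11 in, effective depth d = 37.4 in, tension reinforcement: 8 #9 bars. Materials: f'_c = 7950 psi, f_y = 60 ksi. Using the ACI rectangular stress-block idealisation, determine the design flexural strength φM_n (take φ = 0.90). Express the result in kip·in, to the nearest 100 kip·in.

φM_n ≈ 14800 kip·in

A_s = 8 × 1 = 8 in².
T = A_s f_y = 8 × 60 = 480 kips.
a = T/(0.85 f'_c b) = 480/(0.85 × 7.95 × 11) = 6.457 in.
M_n = T(d − a/2) = 480 × (37.4 − 3.2285) = 16402.3 kip·in.
φM_n = 0.90 × 16402.3 = 14762.1 kip·in.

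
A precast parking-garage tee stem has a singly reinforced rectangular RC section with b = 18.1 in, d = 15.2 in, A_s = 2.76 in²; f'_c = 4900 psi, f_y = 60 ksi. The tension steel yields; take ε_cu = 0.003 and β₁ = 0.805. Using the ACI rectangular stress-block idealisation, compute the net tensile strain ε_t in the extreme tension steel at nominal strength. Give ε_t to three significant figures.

ε_t ≈ 0.0137

a = A_s f_y/(0.85 f'_c b) = 2.197 in.
β₁ = 0.805, so c = a/β₁ = 2.197/0.805 = 2.729 in.
From the linear strain diagram with ε_cu = 0.003: ε_t = 0.003 (d − c)/c = 0.003 × (15.2 − 2.729)/2.729 = 0.0137.
Since ε_t ≥ 0.005, the section is tension-controlled.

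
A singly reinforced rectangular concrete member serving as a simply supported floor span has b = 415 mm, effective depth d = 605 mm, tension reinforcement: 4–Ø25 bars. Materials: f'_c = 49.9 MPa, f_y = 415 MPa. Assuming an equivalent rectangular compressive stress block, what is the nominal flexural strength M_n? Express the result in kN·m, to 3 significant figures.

A_s = 4 × 491 = 1964 mm².
T = A_s f_y = 1964 × 415 = 815060 N = 815.06 kN.
From C = T: a = T/(0.85 f'_c b) = 815060/(0.85 × 49.9 × 415) = 46.30 mm.
M_n = T(d − a/2) = 815.06 kN × (605 − 23.15) mm = 474.24 kN·m.

M_n ≈ 474 kN·m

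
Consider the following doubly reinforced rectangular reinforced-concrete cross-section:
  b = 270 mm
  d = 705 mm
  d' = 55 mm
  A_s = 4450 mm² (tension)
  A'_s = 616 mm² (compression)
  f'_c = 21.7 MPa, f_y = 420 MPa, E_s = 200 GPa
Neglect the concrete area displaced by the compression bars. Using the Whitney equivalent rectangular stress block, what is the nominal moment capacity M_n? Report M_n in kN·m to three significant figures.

M_n ≈ 1040 kN·m

Assume both tension and compression steel yield.
Net tension couple steel: A_s − A'_s = 3834 mm².
a = (A_s − A'_s) f_y / (0.85 f'_c b) = 1610280/(0.85 × 21.7 × 270) = 323.34 mm.
c = a/β₁ = 323.34/0.85 = 380.40 mm; ε'_s = 0.003(c − d')/c = 0.0026 ≥ f_y/E_s = 0.0021, so compression steel does yield.
M_n = (A_s − A'_s) f_y (d − a/2) + A'_s f_y (d − d') = [1610280 × (705 − 161.67) + 258720 × (705 − 55)] × 10⁻⁶ = 874.91 + 168.17 = 1043.08 kN·m.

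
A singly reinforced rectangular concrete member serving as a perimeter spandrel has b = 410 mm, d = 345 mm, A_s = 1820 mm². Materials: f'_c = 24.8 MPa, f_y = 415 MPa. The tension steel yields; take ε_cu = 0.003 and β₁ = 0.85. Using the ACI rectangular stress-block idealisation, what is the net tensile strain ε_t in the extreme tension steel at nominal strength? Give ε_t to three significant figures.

a = A_s f_y/(0.85 f'_c b) = 87.39 mm.
β₁ = 0.85, so c = a/β₁ = 87.39/0.85 = 102.81 mm.
From the linear strain diagram with ε_cu = 0.003: ε_t = 0.003 (d − c)/c = 0.003 × (345 − 102.81)/102.81 = 0.00707.
Since ε_t ≥ 0.005, the section is tension-controlled.

ε_t ≈ 0.00707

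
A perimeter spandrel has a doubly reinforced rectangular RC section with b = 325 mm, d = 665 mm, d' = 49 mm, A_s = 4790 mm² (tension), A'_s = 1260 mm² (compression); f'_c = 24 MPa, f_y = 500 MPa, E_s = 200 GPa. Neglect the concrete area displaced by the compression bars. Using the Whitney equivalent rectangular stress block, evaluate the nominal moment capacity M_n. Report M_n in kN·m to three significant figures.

M_n ≈ 1330 kN·m

Assume both tension and compression steel yield.
Net tension couple steel: A_s − A'_s = 3530 mm².
a = (A_s − A'_s) f_y / (0.85 f'_c b) = 1765000/(0.85 × 24 × 325) = 266.21 mm.
c = a/β₁ = 266.21/0.85 = 313.19 mm; ε'_s = 0.003(c − d')/c = 0.0025 ≥ f_y/E_s = 0.0025, so compression steel does yield.
M_n = (A_s − A'_s) f_y (d − a/2) + A'_s f_y (d − d') = [1765000 × (665 − 133.105) + 630000 × (665 − 49)] × 10⁻⁶ = 938.79 + 388.08 = 1326.87 kN·m.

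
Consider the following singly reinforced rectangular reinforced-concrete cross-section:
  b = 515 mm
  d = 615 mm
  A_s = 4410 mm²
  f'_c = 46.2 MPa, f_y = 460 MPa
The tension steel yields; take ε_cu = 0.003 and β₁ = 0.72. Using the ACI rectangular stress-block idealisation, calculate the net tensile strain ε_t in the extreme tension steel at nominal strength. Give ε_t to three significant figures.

ε_t ≈ 0.0102

a = A_s f_y/(0.85 f'_c b) = 100.31 mm.
β₁ = 0.72, so c = a/β₁ = 100.31/0.72 = 139.32 mm.
From the linear strain diagram with ε_cu = 0.003: ε_t = 0.003 (d − c)/c = 0.003 × (615 − 139.32)/139.32 = 0.0102.
Since ε_t ≥ 0.005, the section is tension-controlled.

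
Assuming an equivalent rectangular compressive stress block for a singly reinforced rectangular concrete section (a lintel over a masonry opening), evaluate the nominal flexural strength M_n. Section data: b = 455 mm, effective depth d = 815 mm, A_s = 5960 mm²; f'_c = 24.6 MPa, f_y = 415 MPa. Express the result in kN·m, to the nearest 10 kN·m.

M_n ≈ 1690 kN·m

T = A_s f_y = 5960 × 415 = 2473400 N = 2473.4 kN.
From C = T: a = T/(0.85 f'_c b) = 2473400/(0.85 × 24.6 × 455) = 259.97 mm.
M_n = T(d − a/2) = 2473.4 kN × (815 − 129.985) mm = 1694.32 kN·m.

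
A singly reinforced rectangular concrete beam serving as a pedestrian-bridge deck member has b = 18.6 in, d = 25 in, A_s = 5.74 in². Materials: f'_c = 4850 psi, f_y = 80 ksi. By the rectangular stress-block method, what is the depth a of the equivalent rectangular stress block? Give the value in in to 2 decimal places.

a ≈ 5.99 in

T = A_s f_y = 5.74 × 80 = 459.2 kips.
a = T/(0.85 f'_c b) = 459.2/(0.85 × 4.85 × 18.6) = 5.99 in.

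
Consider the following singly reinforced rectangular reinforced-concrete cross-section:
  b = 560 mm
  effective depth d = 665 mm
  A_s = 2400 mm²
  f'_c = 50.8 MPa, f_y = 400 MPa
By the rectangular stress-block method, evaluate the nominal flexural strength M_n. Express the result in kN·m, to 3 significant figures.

M_n ≈ 619 kN·m

T = A_s f_y = 2400 × 400 = 960000 N = 960 kN.
From C = T: a = T/(0.85 f'_c b) = 960000/(0.85 × 50.8 × 560) = 39.70 mm.
M_n = T(d − a/2) = 960 kN × (665 − 19.85) mm = 619.34 kN·m.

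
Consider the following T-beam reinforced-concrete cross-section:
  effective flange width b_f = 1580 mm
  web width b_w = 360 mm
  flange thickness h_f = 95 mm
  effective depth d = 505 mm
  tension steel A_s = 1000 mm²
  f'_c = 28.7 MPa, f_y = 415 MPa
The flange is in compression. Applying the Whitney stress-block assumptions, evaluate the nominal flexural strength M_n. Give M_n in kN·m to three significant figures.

Tension: T = A_s f_y = 1000 × 415 = 415000 N.
Try a within the flange: a = T/(0.85 f'_c b_f) = 415000/(0.85 × 28.7 × 1580) = 10.77 mm.
Since a = 10.77 ≤ h_f = 95 mm, the stress block lies entirely in the flange; analyse as a rectangular beam of width b_f.
M_n = T(d − a/2) = 415000 × (505 − 5.385) = 207.34 × 10⁶ N·mm.
M_n = 207.34 kN·m.

M_n ≈ 207 kN·m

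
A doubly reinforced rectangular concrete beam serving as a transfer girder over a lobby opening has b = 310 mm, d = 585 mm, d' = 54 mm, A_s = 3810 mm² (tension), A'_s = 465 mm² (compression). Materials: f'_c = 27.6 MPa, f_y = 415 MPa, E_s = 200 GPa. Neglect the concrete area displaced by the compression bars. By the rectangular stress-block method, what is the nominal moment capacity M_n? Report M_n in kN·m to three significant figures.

Assume both tension and compression steel yield.
Net tension couple steel: A_s − A'_s = 3345 mm².
a = (A_s − A'_s) f_y / (0.85 f'_c b) = 1388175/(0.85 × 27.6 × 310) = 190.88 mm.
c = a/β₁ = 190.88/0.85 = 224.56 mm; ε'_s = 0.003(c − d')/c = 0.0023 ≥ f_y/E_s = 0.0021, so compression steel does yield.
M_n = (A_s − A'_s) f_y (d − a/2) + A'_s f_y (d − d') = [1388175 × (585 − 95.44) + 192975 × (585 − 54)] × 10⁻⁶ = 679.59 + 102.47 = 782.06 kN·m.

M_n ≈ 782 kN·m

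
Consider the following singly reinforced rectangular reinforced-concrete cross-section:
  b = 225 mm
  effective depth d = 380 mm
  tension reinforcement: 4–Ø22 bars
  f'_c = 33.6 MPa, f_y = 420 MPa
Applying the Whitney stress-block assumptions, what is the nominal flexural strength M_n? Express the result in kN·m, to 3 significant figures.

A_s = 4 × 380 = 1520 mm².
T = A_s f_y = 1520 × 420 = 638400 N = 638.4 kN.
From C = T: a = T/(0.85 f'_c b) = 638400/(0.85 × 33.6 × 225) = 99.35 mm.
M_n = T(d − a/2) = 638.4 kN × (380 − 49.675) mm = 210.88 kN·m.

M_n ≈ 211 kN·m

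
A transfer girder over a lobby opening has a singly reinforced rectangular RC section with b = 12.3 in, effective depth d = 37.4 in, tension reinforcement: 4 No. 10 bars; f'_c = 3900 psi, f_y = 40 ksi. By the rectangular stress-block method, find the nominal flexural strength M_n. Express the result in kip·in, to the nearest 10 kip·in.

M_n ≈ 7090 kip·in

A_s = 4 × 1.27 = 5.08 in².
T = A_s f_y = 5.08 × 40 = 203.2 kips.
a = T/(0.85 f'_c b) = 203.2/(0.85 × 3.9 × 12.3) = 4.984 in.
M_n = T(d − a/2) = 203.2 × (37.4 − 2.492) = 7093.3 kip·in.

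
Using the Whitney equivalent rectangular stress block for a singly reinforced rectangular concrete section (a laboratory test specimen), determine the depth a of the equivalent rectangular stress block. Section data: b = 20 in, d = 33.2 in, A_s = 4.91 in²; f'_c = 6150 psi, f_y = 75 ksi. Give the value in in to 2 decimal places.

T = A_s f_y = 4.91 × 75 = 368.25 kips.
a = T/(0.85 f'_c b) = 368.25/(0.85 × 6.15 × 20) = 3.52 in.

a ≈ 3.52 in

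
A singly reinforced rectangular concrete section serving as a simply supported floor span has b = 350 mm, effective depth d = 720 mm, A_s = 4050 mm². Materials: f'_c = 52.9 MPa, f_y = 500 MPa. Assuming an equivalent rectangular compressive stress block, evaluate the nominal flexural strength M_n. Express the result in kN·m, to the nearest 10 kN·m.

M_n ≈ 1330 kN·m

T = A_s f_y = 4050 × 500 = 2025000 N = 2025 kN.
From C = T: a = T/(0.85 f'_c b) = 2025000/(0.85 × 52.9 × 350) = 128.67 mm.
M_n = T(d − a/2) = 2025 kN × (720 − 64.335) mm = 1327.72 kN·m.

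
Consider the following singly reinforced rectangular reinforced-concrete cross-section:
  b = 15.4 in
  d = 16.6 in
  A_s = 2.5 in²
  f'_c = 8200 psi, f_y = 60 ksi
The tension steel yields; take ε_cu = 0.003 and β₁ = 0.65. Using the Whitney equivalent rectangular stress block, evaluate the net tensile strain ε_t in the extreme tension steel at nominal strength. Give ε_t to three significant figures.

ε_t ≈ 0.0202

a = A_s f_y/(0.85 f'_c b) = 1.397 in.
β₁ = 0.65, so c = a/β₁ = 1.397/0.65 = 2.149 in.
From the linear strain diagram with ε_cu = 0.003: ε_t = 0.003 (d − c)/c = 0.003 × (16.6 − 2.149)/2.149 = 0.0202.
Since ε_t ≥ 0.005, the section is tension-controlled.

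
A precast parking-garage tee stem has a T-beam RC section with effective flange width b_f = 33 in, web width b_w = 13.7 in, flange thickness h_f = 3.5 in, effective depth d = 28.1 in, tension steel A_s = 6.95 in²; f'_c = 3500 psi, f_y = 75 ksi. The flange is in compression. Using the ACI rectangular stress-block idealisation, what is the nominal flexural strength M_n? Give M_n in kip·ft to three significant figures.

Tension: T = A_s f_y = 6.95 × 75 = 521.25 kips.
Try a within the flange: a = T/(0.85 f'_c b_f) = 521.25/(0.85 × 3.5 × 33) = 5.309 in.
a = 5.309 > h_f = 3.5 in: the block extends into the web. Split into flange-overhang and web parts.
C_f = 0.85 f'_c (b_f − b_w) h_f = 0.85 × 3.5 × (33 − 13.7) × 3.5 = 201.0 kips.
Remaining web compression depth: a_w = (T − C_f)/(0.85 f'_c b_w) = (521.25 − 201.0)/(0.85 × 3.5 × 13.7) = 7.857 in.
M_n = C_f(d − h_f/2) + (T − C_f)(d − a_w/2) = 201.0 × (28.1 − 1.75) + 320.25 × (28.1 − 3.9285) = 5296.4 + 7740.9 = 13037.3 kip·in.
M_n = 13037.3/12 = 1086.44 kip·ft.

M_n ≈ 1090 kip·ft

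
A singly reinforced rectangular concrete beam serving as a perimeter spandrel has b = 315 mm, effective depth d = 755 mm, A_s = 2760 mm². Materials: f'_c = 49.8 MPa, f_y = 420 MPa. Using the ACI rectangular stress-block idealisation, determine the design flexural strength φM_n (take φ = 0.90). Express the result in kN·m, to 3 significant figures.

T = A_s f_y = 2760 × 420 = 1159200 N = 1159.2 kN.
From C = T: a = T/(0.85 f'_c b) = 1159200/(0.85 × 49.8 × 315) = 86.94 mm.
M_n = T(d − a/2) = 1159.2 kN × (755 − 43.47) mm = 824.81 kN·m.
φM_n = 0.90 × 824.81 = 742.33 kN·m.

φM_n ≈ 742 kN·m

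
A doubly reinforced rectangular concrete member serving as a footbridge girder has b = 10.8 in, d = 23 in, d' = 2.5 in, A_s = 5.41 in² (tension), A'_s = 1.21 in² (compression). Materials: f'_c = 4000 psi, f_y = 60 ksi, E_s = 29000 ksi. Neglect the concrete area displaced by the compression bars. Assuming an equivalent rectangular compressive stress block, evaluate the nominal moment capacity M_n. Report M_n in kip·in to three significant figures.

Assume both steels yield.
a = (A_s − A'_s) f_y/(0.85 f'_c b) = (5.41 − 1.21) × 60/(0.85 × 4 × 10.8) = 6.863 in.
c = a/β₁ = 6.863/0.85 = 8.074 in; ε'_s = 0.003(c − d')/c = 0.0021 ≥ ε_y = 0.0021, so the compression steel yields.
M_n = (A_s − A'_s) f_y (d − a/2) + A'_s f_y (d − d') = 252 × (23 − 3.4315) + 72.6 × (23 − 2.5) = 4931.3 + 1488.3 = 6419.6 kip·in.

M_n ≈ 6420 kip·in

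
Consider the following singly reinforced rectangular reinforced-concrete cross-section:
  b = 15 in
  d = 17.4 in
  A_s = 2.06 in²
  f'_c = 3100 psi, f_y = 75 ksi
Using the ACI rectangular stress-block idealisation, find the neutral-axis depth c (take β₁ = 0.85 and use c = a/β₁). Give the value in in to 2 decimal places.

T = A_s f_y = 2.06 × 75 = 154.5 kips.
a = T/(0.85 f'_c b) = 154.5/(0.85 × 3.1 × 15) = 3.9089 in.
With β₁ = 0.85, c = a/β₁ = 3.9089/0.85 = 4.60 in.

c ≈ 4.60 in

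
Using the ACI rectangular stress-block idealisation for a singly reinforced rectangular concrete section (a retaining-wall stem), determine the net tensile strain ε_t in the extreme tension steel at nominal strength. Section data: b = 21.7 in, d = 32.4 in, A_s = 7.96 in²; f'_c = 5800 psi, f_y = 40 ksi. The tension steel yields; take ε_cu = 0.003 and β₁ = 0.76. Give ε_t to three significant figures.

a = A_s f_y/(0.85 f'_c b) = 2.976 in.
β₁ = 0.76, so c = a/β₁ = 2.976/0.76 = 3.916 in.
From the linear strain diagram with ε_cu = 0.003: ε_t = 0.003 (d − c)/c = 0.003 × (32.4 − 3.916)/3.916 = 0.0218.
Since ε_t ≥ 0.005, the section is tension-controlled.

ε_t ≈ 0.0218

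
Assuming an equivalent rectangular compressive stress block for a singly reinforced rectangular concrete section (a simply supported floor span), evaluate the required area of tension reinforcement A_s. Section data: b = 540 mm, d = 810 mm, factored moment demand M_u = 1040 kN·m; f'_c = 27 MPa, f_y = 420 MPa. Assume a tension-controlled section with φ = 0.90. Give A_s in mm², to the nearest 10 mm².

A_s ≈ 3680 mm²

M_n = M_u/φ = 1040/0.90 = 1155.56 kN·m.
With M_n = 0.85 f'_c a b (d − a/2), solve the quadratic for a:
a = d − √(d² − 2M_n/(0.85 f'_c b)) = 810 − √(810² − 2 × 1155.56×10⁶/(0.85 × 27 × 540)) = 124.72 mm.
A_s = 0.85 f'_c a b / f_y = 0.85 × 27 × 124.72 × 540 / 420 = 3680.1 mm².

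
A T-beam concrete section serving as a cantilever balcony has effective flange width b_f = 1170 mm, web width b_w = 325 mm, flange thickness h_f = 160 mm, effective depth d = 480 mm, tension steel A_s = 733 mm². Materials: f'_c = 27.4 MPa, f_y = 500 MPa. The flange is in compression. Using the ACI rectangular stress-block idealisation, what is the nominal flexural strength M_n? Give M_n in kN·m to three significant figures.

M_n ≈ 173 kN·m

Tension: T = A_s f_y = 733 × 500 = 366500 N.
Try a within the flange: a = T/(0.85 f'_c b_f) = 366500/(0.85 × 27.4 × 1170) = 13.45 mm.
Since a = 13.45 ≤ h_f = 160 mm, the stress block lies entirely in the flange; analyse as a rectangular beam of width b_f.
M_n = T(d − a/2) = 366500 × (480 − 6.725) = 173.46 × 10⁶ N·mm.
M_n = 173.46 kN·m.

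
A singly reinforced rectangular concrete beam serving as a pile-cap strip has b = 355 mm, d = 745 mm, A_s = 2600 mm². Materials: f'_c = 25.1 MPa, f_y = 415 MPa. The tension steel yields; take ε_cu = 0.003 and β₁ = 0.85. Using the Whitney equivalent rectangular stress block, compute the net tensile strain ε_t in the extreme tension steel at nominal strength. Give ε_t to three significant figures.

a = A_s f_y/(0.85 f'_c b) = 142.46 mm.
β₁ = 0.85, so c = a/β₁ = 142.46/0.85 = 167.60 mm.
From the linear strain diagram with ε_cu = 0.003: ε_t = 0.003 (d − c)/c = 0.003 × (745 − 167.60)/167.60 = 0.0103.
Since ε_t ≥ 0.005, the section is tension-controlled.

ε_t ≈ 0.0103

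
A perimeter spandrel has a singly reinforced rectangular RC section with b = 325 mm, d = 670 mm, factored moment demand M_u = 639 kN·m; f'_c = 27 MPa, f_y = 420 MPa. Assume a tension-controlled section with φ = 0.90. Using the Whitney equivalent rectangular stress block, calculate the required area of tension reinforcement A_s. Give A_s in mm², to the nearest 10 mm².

M_n = M_u/φ = 639/0.90 = 710 kN·m.
With M_n = 0.85 f'_c a b (d − a/2), solve the quadratic for a:
a = d − √(d² − 2M_n/(0.85 f'_c b)) = 670 − √(670² − 2 × 710×10⁶/(0.85 × 27 × 325)) = 161.55 mm.
A_s = 0.85 f'_c a b / f_y = 0.85 × 27 × 161.55 × 325 / 420 = 2869.0 mm².

A_s ≈ 2870 mm²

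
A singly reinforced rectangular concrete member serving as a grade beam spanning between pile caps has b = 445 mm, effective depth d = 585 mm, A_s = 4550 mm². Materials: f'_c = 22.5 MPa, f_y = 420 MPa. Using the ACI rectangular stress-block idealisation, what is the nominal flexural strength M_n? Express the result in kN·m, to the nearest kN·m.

T = A_s f_y = 4550 × 420 = 1911000 N = 1911 kN.
From C = T: a = T/(0.85 f'_c b) = 1911000/(0.85 × 22.5 × 445) = 224.54 mm.
M_n = T(d − a/2) = 1911 kN × (585 − 112.27) mm = 903.39 kN·m.

M_n ≈ 903 kN·m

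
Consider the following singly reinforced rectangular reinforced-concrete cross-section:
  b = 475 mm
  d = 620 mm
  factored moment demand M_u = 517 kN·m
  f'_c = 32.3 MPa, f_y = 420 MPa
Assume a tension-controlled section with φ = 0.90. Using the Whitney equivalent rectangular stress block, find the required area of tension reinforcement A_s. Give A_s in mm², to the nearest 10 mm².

A_s ≈ 2350 mm²

M_n = M_u/φ = 517/0.90 = 574.444 kN·m.
With M_n = 0.85 f'_c a b (d − a/2), solve the quadratic for a:
a = d − √(d² − 2M_n/(0.85 f'_c b)) = 620 − √(620² − 2 × 574.444×10⁶/(0.85 × 32.3 × 475)) = 75.66 mm.
A_s = 0.85 f'_c a b / f_y = 0.85 × 32.3 × 75.66 × 475 / 420 = 2349.3 mm².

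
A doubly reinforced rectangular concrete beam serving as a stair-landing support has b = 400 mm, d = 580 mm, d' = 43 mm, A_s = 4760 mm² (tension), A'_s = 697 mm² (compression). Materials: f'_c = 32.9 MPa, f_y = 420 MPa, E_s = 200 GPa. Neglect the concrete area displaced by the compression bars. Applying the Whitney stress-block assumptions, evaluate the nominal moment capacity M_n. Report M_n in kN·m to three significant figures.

M_n ≈ 1020 kN·m

Assume both tension and compression steel yield.
Net tension couple steel: A_s − A'_s = 4063 mm².
a = (A_s − A'_s) f_y / (0.85 f'_c b) = 1706460/(0.85 × 32.9 × 400) = 152.55 mm.
c = a/β₁ = 152.55/0.815 = 187.18 mm; ε'_s = 0.003(c − d')/c = 0.0023 ≥ f_y/E_s = 0.0021, so compression steel does yield.
M_n = (A_s − A'_s) f_y (d − a/2) + A'_s f_y (d − d') = [1706460 × (580 − 76.275) + 292740 × (580 − 43)] × 10⁻⁶ = 859.59 + 157.20 = 1016.79 kN·m.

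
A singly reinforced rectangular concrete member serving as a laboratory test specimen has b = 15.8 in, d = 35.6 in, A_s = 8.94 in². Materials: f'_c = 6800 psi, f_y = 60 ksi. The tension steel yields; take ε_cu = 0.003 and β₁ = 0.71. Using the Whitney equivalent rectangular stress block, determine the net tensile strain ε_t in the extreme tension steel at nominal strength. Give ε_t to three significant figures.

a = A_s f_y/(0.85 f'_c b) = 5.874 in.
β₁ = 0.71, so c = a/β₁ = 5.874/0.71 = 8.273 in.
From the linear strain diagram with ε_cu = 0.003: ε_t = 0.003 (d − c)/c = 0.003 × (35.6 − 8.273)/8.273 = 0.00991.
Since ε_t ≥ 0.005, the section is tension-controlled.

ε_t ≈ 0.00991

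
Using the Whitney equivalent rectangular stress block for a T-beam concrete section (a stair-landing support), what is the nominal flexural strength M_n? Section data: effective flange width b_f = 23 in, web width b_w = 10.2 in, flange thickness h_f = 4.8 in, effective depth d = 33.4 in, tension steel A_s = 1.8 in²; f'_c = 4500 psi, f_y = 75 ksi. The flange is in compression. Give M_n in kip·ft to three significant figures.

M_n ≈ 367 kip·ft

Tension: T = A_s f_y = 1.8 × 75 = 135 kips.
Try a within the flange: a = T/(0.85 f'_c b_f) = 135/(0.85 × 4.5 × 23) = 1.535 in.
Since a = 1.535 ≤ h_f = 4.8 in, the stress block lies entirely in the flange; analyse as a rectangular beam of width b_f.
M_n = T(d − a/2) = 135 × (33.4 − 0.7675) = 4405.4 kip·in.
M_n = 4405.4/12 = 367.12 kip·ft.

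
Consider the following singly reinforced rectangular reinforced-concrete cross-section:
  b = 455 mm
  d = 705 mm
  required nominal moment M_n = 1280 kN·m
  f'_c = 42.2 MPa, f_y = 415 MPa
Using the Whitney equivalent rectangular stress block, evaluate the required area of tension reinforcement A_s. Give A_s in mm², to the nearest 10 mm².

With M_n = 0.85 f'_c a b (d − a/2), solve the quadratic for a:
a = d − √(d² − 2M_n/(0.85 f'_c b)) = 705 − √(705² − 2 × 1280×10⁶/(0.85 × 42.2 × 455)) = 121.76 mm.
A_s = 0.85 f'_c a b / f_y = 0.85 × 42.2 × 121.76 × 455 / 415 = 4788.5 mm².

A_s ≈ 4790 mm²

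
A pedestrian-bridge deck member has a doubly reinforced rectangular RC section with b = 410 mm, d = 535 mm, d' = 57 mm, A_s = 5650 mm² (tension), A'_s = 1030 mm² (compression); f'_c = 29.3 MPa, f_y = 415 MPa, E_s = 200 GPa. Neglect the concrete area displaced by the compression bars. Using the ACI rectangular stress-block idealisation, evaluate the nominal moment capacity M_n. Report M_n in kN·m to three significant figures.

Assume both tension and compression steel yield.
Net tension couple steel: A_s − A'_s = 4620 mm².
a = (A_s − A'_s) f_y / (0.85 f'_c b) = 1917300/(0.85 × 29.3 × 410) = 187.77 mm.
c = a/β₁ = 187.77/0.841 = 223.27 mm; ε'_s = 0.003(c − d')/c = 0.0022 ≥ f_y/E_s = 0.0021, so compression steel does yield.
M_n = (A_s − A'_s) f_y (d − a/2) + A'_s f_y (d − d') = [1917300 × (535 − 93.885) + 427450 × (535 − 57)] × 10⁻⁶ = 845.75 + 204.32 = 1050.07 kN·m.

M_n ≈ 1050 kN·m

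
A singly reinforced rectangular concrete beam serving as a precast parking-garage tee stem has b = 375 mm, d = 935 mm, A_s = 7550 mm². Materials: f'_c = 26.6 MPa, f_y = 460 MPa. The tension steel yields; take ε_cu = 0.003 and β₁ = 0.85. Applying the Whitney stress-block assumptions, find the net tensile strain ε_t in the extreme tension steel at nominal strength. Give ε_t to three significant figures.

a = A_s f_y/(0.85 f'_c b) = 409.61 mm.
β₁ = 0.85, so c = a/β₁ = 409.61/0.85 = 481.89 mm.
From the linear strain diagram with ε_cu = 0.003: ε_t = 0.003 (d − c)/c = 0.003 × (935 − 481.89)/481.89 = 0.00282.
ε_t < 0.004 — the section is over-reinforced for flexure under ACI limits.

ε_t ≈ 0.00282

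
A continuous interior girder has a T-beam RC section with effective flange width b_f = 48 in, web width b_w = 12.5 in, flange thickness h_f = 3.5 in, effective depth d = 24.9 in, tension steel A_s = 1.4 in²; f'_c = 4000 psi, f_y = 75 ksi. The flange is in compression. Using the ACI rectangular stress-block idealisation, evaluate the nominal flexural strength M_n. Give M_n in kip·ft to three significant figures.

M_n ≈ 215 kip·ft

Tension: T = A_s f_y = 1.4 × 75 = 105 kips.
Try a within the flange: a = T/(0.85 f'_c b_f) = 105/(0.85 × 4 × 48) = 0.643 in.
Since a = 0.643 ≤ h_f = 3.5 in, the stress block lies entirely in the flange; analyse as a rectangular beam of width b_f.
M_n = T(d − a/2) = 105 × (24.9 − 0.3215) = 2580.7 kip·in.
M_n = 2580.7/12 = 215.06 kip·ft.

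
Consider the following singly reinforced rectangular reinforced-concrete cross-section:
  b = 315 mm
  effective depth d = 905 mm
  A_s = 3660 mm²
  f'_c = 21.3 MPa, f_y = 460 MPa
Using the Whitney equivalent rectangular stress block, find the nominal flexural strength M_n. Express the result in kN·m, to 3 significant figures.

T = A_s f_y = 3660 × 460 = 1683600 N = 1683.6 kN.
From C = T: a = T/(0.85 f'_c b) = 1683600/(0.85 × 21.3 × 315) = 295.21 mm.
M_n = T(d − a/2) = 1683.6 kN × (905 − 147.605) mm = 1275.15 kN·m.

M_n ≈ 1280 kN·m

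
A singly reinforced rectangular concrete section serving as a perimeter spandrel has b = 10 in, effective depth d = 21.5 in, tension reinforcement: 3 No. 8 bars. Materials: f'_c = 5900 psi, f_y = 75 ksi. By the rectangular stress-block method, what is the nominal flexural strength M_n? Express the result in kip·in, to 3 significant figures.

A_s = 3 × 0.79 = 2.37 in².
T = A_s f_y = 2.37 × 75 = 177.75 kips.
a = T/(0.85 f'_c b) = 177.75/(0.85 × 5.9 × 10) = 3.544 in.
M_n = T(d − a/2) = 177.75 × (21.5 − 1.772) = 3506.7 kip·in.

M_n ≈ 3510 kip·in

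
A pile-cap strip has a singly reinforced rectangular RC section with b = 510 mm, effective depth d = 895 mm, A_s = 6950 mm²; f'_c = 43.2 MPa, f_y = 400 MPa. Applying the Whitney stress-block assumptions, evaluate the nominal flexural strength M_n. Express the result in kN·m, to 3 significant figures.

T = A_s f_y = 6950 × 400 = 2780000 N = 2780 kN.
From C = T: a = T/(0.85 f'_c b) = 2780000/(0.85 × 43.2 × 510) = 148.45 mm.
M_n = T(d − a/2) = 2780 kN × (895 − 74.225) mm = 2281.75 kN·m.

M_n ≈ 2280 kN·m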